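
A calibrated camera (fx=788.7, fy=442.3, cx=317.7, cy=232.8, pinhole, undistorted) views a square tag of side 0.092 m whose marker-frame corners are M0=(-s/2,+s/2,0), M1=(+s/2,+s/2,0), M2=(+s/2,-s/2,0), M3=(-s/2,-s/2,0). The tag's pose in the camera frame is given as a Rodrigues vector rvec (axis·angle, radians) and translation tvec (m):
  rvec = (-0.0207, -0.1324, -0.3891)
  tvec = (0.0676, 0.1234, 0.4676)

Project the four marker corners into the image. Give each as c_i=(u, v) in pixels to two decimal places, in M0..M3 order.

Intrinsics K: fx=788.7, fy=442.3, cx=317.7, cy=232.8
Marker side s = 0.092 m; corners in marker frame (Z=0):
  M0 = (-0.0460, +0.0460, 0)
  M1 = (+0.0460, +0.0460, 0)
  M2 = (+0.0460, -0.0460, 0)
  M3 = (-0.0460, -0.0460, 0)
rvec = (-0.0207, -0.1324, -0.3891), |rvec| = θ = 0.41153 rad = 23.579°
Rodrigues: sinθ=0.40001, 1−cosθ=0.08349; R = I + sinθ·[k]× + (1−cosθ)·[k]×²:
    [+0.91672 +0.37956 -0.12472]
    [-0.37686 +0.92515 +0.04552]
    [+0.13267 +0.00528 +0.99115]
t = (0.0676, 0.1234, 0.4676) m
M0: Pc = R·M0+t = (+0.04289, +0.18329, +0.46174); u = 788.7·(+0.04289)/0.46174 + 317.7 = 390.9617, v = 442.3·(+0.18329)/0.46174 + 232.8 = 408.3755
M1: Pc = R·M1+t = (+0.12723, +0.14862, +0.47395); u = 788.7·(+0.12723)/0.47395 + 317.7 = 529.4238, v = 442.3·(+0.14862)/0.47395 + 232.8 = 371.4980
M2: Pc = R·M2+t = (+0.09231, +0.06351, +0.47346); u = 788.7·(+0.09231)/0.47346 + 317.7 = 471.4710, v = 442.3·(+0.06351)/0.47346 + 232.8 = 292.1279
M3: Pc = R·M3+t = (+0.00797, +0.09818, +0.46125); u = 788.7·(+0.00797)/0.46125 + 317.7 = 331.3297, v = 442.3·(+0.09818)/0.46125 + 232.8 = 326.9440

c0=(390.96, 408.38) c1=(529.42, 371.50) c2=(471.47, 292.13) c3=(331.33, 326.94)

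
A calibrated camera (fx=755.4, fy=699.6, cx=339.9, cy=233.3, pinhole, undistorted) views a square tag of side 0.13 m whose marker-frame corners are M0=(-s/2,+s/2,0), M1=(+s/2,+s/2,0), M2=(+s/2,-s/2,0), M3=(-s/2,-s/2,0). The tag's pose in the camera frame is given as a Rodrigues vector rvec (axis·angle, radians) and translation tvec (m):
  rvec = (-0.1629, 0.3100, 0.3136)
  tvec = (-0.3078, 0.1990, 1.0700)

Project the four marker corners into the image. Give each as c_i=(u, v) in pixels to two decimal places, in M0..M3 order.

Intrinsics K: fx=755.4, fy=699.6, cx=339.9, cy=233.3
Marker side s = 0.13 m; corners in marker frame (Z=0):
  M0 = (-0.0650, +0.0650, 0)
  M1 = (+0.0650, +0.0650, 0)
  M2 = (+0.0650, -0.0650, 0)
  M3 = (-0.0650, -0.0650, 0)
rvec = (-0.1629, 0.3100, 0.3136), |rvec| = θ = 0.47009 rad = 26.934°
Rodrigues: sinθ=0.45296, 1−cosθ=0.10847; R = I + sinθ·[k]× + (1−cosθ)·[k]×²:
    [+0.90455 -0.32696 +0.27363]
    [+0.27739 +0.93870 +0.20469]
    [-0.32378 -0.10925 +0.93980]
t = (-0.3078, 0.1990, 1.0700) m
M0: Pc = R·M0+t = (-0.38785, +0.24199, +1.08394); u = 755.4·(-0.38785)/1.08394 + 339.9 = 69.6086, v = 699.6·(+0.24199)/1.08394 + 233.3 = 389.4822
M1: Pc = R·M1+t = (-0.27026, +0.27805, +1.04185); u = 755.4·(-0.27026)/1.04185 + 339.9 = 143.9492, v = 699.6·(+0.27805)/1.04185 + 233.3 = 420.0066
M2: Pc = R·M2+t = (-0.22775, +0.15601, +1.05606); u = 755.4·(-0.22775)/1.05606 + 339.9 = 176.9887, v = 699.6·(+0.15601)/1.05606 + 233.3 = 336.6544
M3: Pc = R·M3+t = (-0.34534, +0.11995, +1.09815); u = 755.4·(-0.34534)/1.09815 + 339.9 = 102.3431, v = 699.6·(+0.11995)/1.09815 + 233.3 = 309.7196

c0=(69.61, 389.48) c1=(143.95, 420.01) c2=(176.99, 336.65) c3=(102.34, 309.72)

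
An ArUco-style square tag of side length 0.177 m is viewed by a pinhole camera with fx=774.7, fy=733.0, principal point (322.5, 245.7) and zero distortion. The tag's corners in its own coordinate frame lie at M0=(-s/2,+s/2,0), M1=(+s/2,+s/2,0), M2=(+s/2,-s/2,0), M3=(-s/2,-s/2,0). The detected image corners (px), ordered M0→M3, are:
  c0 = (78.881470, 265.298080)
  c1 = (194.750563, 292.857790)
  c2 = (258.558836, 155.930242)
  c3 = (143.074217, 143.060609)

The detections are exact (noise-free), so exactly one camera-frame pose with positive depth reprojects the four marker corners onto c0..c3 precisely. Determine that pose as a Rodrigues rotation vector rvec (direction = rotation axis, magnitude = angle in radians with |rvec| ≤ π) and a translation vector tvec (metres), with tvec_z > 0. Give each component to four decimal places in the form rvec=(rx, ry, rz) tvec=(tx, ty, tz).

Intrinsics K: fx=774.7, fy=733.0, cx=322.5, cy=245.7
Marker side s = 0.177 m; corners in marker frame (Z=0):
  M0 = (-0.0885, +0.0885, 0)
  M1 = (+0.0885, +0.0885, 0)
  M2 = (+0.0885, -0.0885, 0)
  M3 = (-0.0885, -0.0885, 0)
Detected image corners:
  c0 = (78.881470, 265.298080) px
  c1 = (194.750563, 292.857790) px
  c2 = (258.558836, 155.930242) px
  c3 = (143.074217, 143.060609) px
Planar DLT: solve 8×8 A·h = b for H (H[2,2]=1):
  H  [+554.43119 -419.62774 +166.78490]
  H  [-12.81797 +656.34409 +211.79213]
  H  [-0.58689 -0.34349 +1.00000]
B = K⁻¹H; ‖b₁‖=1.139365, ‖b₂‖=1.139365; λ = 2/(‖b₁‖+‖b₂‖) = 0.877682, sign → tz>0 ⇒ λ=+0.877682
r₁ = λ·B[:,0] = (+0.84257,+0.15731,-0.51511); r₂ = λ·B[:,1] = (-0.34991,+0.88695,-0.30147)
r₃ = r₁×r₂ = (+0.40945,+0.43425,+0.80236); SVD([r₁ r₂ r₃]) → R = UVᵀ:
  R  [+0.84257 -0.34991 +0.40945]
  R  [+0.15731 +0.88695 +0.43425]
  R  [-0.51511 -0.30147 +0.80236]
t = (-0.17641, -0.04060, +0.87768) m
tr R = 2.531873; θ = arccos((tr R − 1)/2) = 0.698300 rad = 40.010°
axis k = ((R−Rᵀ)₃₂, (R−Rᵀ)₁₃, (R−Rᵀ)₂₁) / (2 sinθ) = (-0.572178, +0.719031, +0.394470)
rvec = θ·k = (-0.399552, +0.502099, +0.275459)

rvec=(-0.3996, 0.5021, 0.2755) tvec=(-0.1764, -0.0406, 0.8777)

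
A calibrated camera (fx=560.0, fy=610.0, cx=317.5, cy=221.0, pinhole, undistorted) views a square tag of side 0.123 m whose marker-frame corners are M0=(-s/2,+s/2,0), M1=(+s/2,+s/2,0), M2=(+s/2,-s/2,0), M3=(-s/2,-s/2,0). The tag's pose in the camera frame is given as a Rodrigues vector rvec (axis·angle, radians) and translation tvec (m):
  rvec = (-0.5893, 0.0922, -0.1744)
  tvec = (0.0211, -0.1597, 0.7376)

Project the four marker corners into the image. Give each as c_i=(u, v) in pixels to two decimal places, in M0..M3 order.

c0=(293.04, 136.45) c1=(389.30, 115.60) c2=(370.61, 45.38) c3=(283.02, 64.78)

Intrinsics K: fx=560.0, fy=610.0, cx=317.5, cy=221.0
Marker side s = 0.123 m; corners in marker frame (Z=0):
  M0 = (-0.0615, +0.0615, 0)
  M1 = (+0.0615, +0.0615, 0)
  M2 = (+0.0615, -0.0615, 0)
  M3 = (-0.0615, -0.0615, 0)
rvec = (-0.5893, 0.0922, -0.1744), |rvec| = θ = 0.62144 rad = 35.606°
Rodrigues: sinθ=0.58221, 1−cosθ=0.18696; R = I + sinθ·[k]× + (1−cosθ)·[k]×²:
    [+0.98116 +0.13709 +0.13613]
    [-0.18969 +0.81715 +0.54431]
    [-0.03662 -0.55988 +0.82776]
t = (0.0211, -0.1597, 0.7376) m
M0: Pc = R·M0+t = (-0.03081, -0.09778, +0.70542); u = 560.0·(-0.03081)/0.70542 + 317.5 = 293.0409, v = 610.0·(-0.09778)/0.70542 + 221.0 = 136.4474
M1: Pc = R·M1+t = (+0.08987, -0.12111, +0.70091); u = 560.0·(+0.08987)/0.70091 + 317.5 = 389.3038, v = 610.0·(-0.12111)/0.70091 + 221.0 = 115.5981
M2: Pc = R·M2+t = (+0.07301, -0.22162, +0.76978); u = 560.0·(+0.07301)/0.76978 + 317.5 = 370.6138, v = 610.0·(-0.22162)/0.76978 + 221.0 = 45.3799
M3: Pc = R·M3+t = (-0.04767, -0.19829, +0.77429); u = 560.0·(-0.04767)/0.77429 + 317.5 = 283.0212, v = 610.0·(-0.19829)/0.77429 + 221.0 = 64.7833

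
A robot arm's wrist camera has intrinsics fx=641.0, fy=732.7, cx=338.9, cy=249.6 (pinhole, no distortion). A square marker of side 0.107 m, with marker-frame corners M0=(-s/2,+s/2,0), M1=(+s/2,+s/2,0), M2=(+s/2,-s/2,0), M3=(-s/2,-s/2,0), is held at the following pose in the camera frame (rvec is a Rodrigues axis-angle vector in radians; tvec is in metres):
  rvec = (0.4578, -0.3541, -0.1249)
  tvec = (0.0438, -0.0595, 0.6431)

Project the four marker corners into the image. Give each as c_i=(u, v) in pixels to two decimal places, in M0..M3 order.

c0=(335.01, 248.09) c1=(428.65, 225.64) c2=(431.28, 113.89) c3=(330.26, 132.07)

Intrinsics K: fx=641.0, fy=732.7, cx=338.9, cy=249.6
Marker side s = 0.107 m; corners in marker frame (Z=0):
  M0 = (-0.0535, +0.0535, 0)
  M1 = (+0.0535, +0.0535, 0)
  M2 = (+0.0535, -0.0535, 0)
  M3 = (-0.0535, -0.0535, 0)
rvec = (0.4578, -0.3541, -0.1249), |rvec| = θ = 0.59209 rad = 33.924°
Rodrigues: sinθ=0.55809, 1−cosθ=0.17022; R = I + sinθ·[k]× + (1−cosθ)·[k]×²:
    [+0.93154 +0.03902 -0.36153]
    [-0.19644 +0.89066 -0.41004]
    [+0.30601 +0.45299 +0.83735]
t = (0.0438, -0.0595, 0.6431) m
M0: Pc = R·M0+t = (-0.00395, -0.00134, +0.65096); u = 641.0·(-0.00395)/0.65096 + 338.9 = 335.0103, v = 732.7·(-0.00134)/0.65096 + 249.6 = 248.0918
M1: Pc = R·M1+t = (+0.09572, -0.02236, +0.68371); u = 641.0·(+0.09572)/0.68371 + 338.9 = 428.6456, v = 732.7·(-0.02236)/0.68371 + 249.6 = 225.6384
M2: Pc = R·M2+t = (+0.09155, -0.11766, +0.63524); u = 641.0·(+0.09155)/0.63524 + 338.9 = 431.2808, v = 732.7·(-0.11766)/0.63524 + 249.6 = 113.8875
M3: Pc = R·M3+t = (-0.00812, -0.09664, +0.60249); u = 641.0·(-0.00812)/0.60249 + 338.9 = 330.2559, v = 732.7·(-0.09664)/0.60249 + 249.6 = 132.0741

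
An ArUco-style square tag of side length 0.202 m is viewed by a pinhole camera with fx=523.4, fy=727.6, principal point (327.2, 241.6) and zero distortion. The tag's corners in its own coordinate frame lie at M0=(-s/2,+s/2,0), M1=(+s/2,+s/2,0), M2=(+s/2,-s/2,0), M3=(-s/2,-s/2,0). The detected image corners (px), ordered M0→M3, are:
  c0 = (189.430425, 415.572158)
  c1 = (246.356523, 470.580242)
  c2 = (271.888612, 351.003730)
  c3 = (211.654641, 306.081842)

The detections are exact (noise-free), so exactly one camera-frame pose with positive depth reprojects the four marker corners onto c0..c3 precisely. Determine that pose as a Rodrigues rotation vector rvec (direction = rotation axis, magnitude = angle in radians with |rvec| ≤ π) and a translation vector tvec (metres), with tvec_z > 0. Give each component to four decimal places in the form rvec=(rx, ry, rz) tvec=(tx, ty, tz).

rvec=(0.0105, 0.6172, 0.3167) tvec=(-0.2262, 0.2362, 1.1975)

Intrinsics K: fx=523.4, fy=727.6, cx=327.2, cy=241.6
Marker side s = 0.202 m; corners in marker frame (Z=0):
  M0 = (-0.1010, +0.1010, 0)
  M1 = (+0.1010, +0.1010, 0)
  M2 = (+0.1010, -0.1010, 0)
  M3 = (-0.1010, -0.1010, 0)
Detected image corners:
  c0 = (189.430425, 415.572158) px
  c1 = (246.356523, 470.580242) px
  c2 = (271.888612, 351.003730) px
  c3 = (211.654641, 306.081842) px
Planar DLT: solve 8×8 A·h = b for H (H[2,2]=1):
  H  [+181.06227 -97.94467 +228.32701]
  H  [+64.82035 +599.16141 +385.11440]
  H  [-0.47368 +0.08646 +1.00000]
B = K⁻¹H; ‖b₁‖=0.835044, ‖b₂‖=0.835044; λ = 2/(‖b₁‖+‖b₂‖) = 1.197542, sign → tz>0 ⇒ λ=+1.197542
r₁ = λ·B[:,0] = (+0.76888,+0.29504,-0.56725); r₂ = λ·B[:,1] = (-0.28883,+0.95177,+0.10354)
r₃ = r₁×r₂ = (+0.57044,+0.08422,+0.81701); SVD([r₁ r₂ r₃]) → R = UVᵀ:
  R  [+0.76888 -0.28883 +0.57044]
  R  [+0.29504 +0.95177 +0.08422]
  R  [-0.56725 +0.10354 +0.81701]
t = (-0.22622, +0.23621, +1.19754) m
tr R = 2.537660; θ = arccos((tr R − 1)/2) = 0.693787 rad = 39.751°
axis k = ((R−Rᵀ)₃₂, (R−Rᵀ)₁₃, (R−Rᵀ)₂₁) / (2 sinθ) = (+0.015107, +0.889576, +0.456538)
rvec = θ·k = (+0.010481, +0.617176, +0.316740)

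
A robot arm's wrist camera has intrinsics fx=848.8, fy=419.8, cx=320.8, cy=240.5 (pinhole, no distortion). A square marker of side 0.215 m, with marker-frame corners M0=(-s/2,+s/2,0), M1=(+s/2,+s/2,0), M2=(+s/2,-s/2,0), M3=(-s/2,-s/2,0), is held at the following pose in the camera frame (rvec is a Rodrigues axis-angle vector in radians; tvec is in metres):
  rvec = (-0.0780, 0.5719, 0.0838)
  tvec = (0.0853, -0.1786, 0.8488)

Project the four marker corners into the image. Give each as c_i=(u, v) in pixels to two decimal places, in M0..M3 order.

Intrinsics K: fx=848.8, fy=419.8, cx=320.8, cy=240.5
Marker side s = 0.215 m; corners in marker frame (Z=0):
  M0 = (-0.1075, +0.1075, 0)
  M1 = (+0.1075, +0.1075, 0)
  M2 = (+0.1075, -0.1075, 0)
  M3 = (-0.1075, -0.1075, 0)
rvec = (-0.0780, 0.5719, 0.0838), |rvec| = θ = 0.58325 rad = 33.418°
Rodrigues: sinθ=0.55074, 1−cosθ=0.16532; R = I + sinθ·[k]× + (1−cosθ)·[k]×²:
    [+0.83764 -0.10081 +0.53685]
    [+0.05745 +0.99363 +0.09694]
    [-0.54320 -0.05036 +0.83809]
t = (0.0853, -0.1786, 0.8488) m
M0: Pc = R·M0+t = (-0.01558, -0.07796, +0.90178); u = 848.8·(-0.01558)/0.90178 + 320.8 = 306.1328, v = 419.8·(-0.07796)/0.90178 + 240.5 = 204.2075
M1: Pc = R·M1+t = (+0.16451, -0.06561, +0.78499); u = 848.8·(+0.16451)/0.78499 + 320.8 = 498.6811, v = 419.8·(-0.06561)/0.78499 + 240.5 = 205.4135
M2: Pc = R·M2+t = (+0.18618, -0.27924, +0.79582); u = 848.8·(+0.18618)/0.79582 + 320.8 = 519.3775, v = 419.8·(-0.27924)/0.79582 + 240.5 = 93.1995
M3: Pc = R·M3+t = (+0.00609, -0.29159, +0.91261); u = 848.8·(+0.00609)/0.91261 + 320.8 = 326.4651, v = 419.8·(-0.29159)/0.91261 + 240.5 = 106.3679

c0=(306.13, 204.21) c1=(498.68, 205.41) c2=(519.38, 93.20) c3=(326.47, 106.37)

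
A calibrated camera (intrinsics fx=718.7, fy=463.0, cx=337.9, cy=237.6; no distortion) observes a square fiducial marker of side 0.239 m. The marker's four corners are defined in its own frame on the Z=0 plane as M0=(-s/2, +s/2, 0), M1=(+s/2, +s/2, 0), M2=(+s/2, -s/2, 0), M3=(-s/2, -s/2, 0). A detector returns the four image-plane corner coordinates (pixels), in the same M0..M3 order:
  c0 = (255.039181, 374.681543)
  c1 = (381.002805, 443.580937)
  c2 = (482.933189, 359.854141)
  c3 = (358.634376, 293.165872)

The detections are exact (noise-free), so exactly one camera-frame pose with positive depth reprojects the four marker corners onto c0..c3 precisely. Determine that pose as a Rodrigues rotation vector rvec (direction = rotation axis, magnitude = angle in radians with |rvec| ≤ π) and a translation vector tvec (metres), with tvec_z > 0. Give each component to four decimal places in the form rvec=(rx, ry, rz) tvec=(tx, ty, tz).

rvec=(-0.1044, 0.0079, 0.6927) tvec=(0.0468, 0.2965, 1.0592)

Intrinsics K: fx=718.7, fy=463.0, cx=337.9, cy=237.6
Marker side s = 0.239 m; corners in marker frame (Z=0):
  M0 = (-0.1195, +0.1195, 0)
  M1 = (+0.1195, +0.1195, 0)
  M2 = (+0.1195, -0.1195, 0)
  M3 = (-0.1195, -0.1195, 0)
Detected image corners:
  c0 = (255.039181, 374.681543) px
  c1 = (381.002805, 443.580937) px
  c2 = (482.933189, 359.854141) px
  c3 = (358.634376, 293.165872) px
Planar DLT: solve 8×8 A·h = b for H (H[2,2]=1):
  H  [+508.89353 -462.56586 +369.64778]
  H  [+269.03875 +313.23361 +367.22480]
  H  [-0.03961 -0.08820 +1.00000]
B = K⁻¹H; ‖b₁‖=0.944110, ‖b₂‖=0.944110; λ = 2/(‖b₁‖+‖b₂‖) = 1.059199, sign → tz>0 ⇒ λ=+1.059199
r₁ = λ·B[:,0] = (+0.76972,+0.63701,-0.04195); r₂ = λ·B[:,1] = (-0.63780,+0.76452,-0.09342)
r₃ = r₁×r₂ = (-0.02743,+0.09866,+0.99474); SVD([r₁ r₂ r₃]) → R = UVᵀ:
  R  [+0.76972 -0.63780 -0.02743]
  R  [+0.63701 +0.76452 +0.09866]
  R  [-0.04195 -0.09342 +0.99474]
t = (+0.04679, +0.29654, +1.05920) m
tr R = 2.528979; θ = arccos((tr R − 1)/2) = 0.700547 rad = 40.138°
axis k = ((R−Rᵀ)₃₂, (R−Rᵀ)₁₃, (R−Rᵀ)₂₁) / (2 sinθ) = (-0.148982, +0.011262, +0.988776)
rvec = θ·k = (-0.104369, +0.007890, +0.692684)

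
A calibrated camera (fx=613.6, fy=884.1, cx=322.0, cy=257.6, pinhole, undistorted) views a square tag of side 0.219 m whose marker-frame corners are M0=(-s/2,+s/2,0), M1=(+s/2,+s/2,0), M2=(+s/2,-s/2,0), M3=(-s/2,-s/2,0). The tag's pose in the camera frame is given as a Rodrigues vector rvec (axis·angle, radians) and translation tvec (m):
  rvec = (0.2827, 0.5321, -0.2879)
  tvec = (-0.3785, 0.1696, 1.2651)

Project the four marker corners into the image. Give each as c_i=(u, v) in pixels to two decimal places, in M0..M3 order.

Intrinsics K: fx=613.6, fy=884.1, cx=322.0, cy=257.6
Marker side s = 0.219 m; corners in marker frame (Z=0):
  M0 = (-0.1095, +0.1095, 0)
  M1 = (+0.1095, +0.1095, 0)
  M2 = (+0.1095, -0.1095, 0)
  M3 = (-0.1095, -0.1095, 0)
rvec = (0.2827, 0.5321, -0.2879), |rvec| = θ = 0.66778 rad = 38.261°
Rodrigues: sinθ=0.61925, 1−cosθ=0.21480; R = I + sinθ·[k]× + (1−cosθ)·[k]×²:
    [+0.82369 +0.33943 +0.45422]
    [-0.19452 +0.92158 -0.33594]
    [-0.53263 +0.18836 +0.82512]
t = (-0.3785, 0.1696, 1.2651) m
M0: Pc = R·M0+t = (-0.43153, +0.29181, +1.34405); u = 613.6·(-0.43153)/1.34405 + 322.0 = 124.9948, v = 884.1·(+0.29181)/1.34405 + 257.6 = 449.5508
M1: Pc = R·M1+t = (-0.25114, +0.24921, +1.22740); u = 613.6·(-0.25114)/1.22740 + 322.0 = 196.4518, v = 884.1·(+0.24921)/1.22740 + 257.6 = 437.1087
M2: Pc = R·M2+t = (-0.32547, +0.04739, +1.18615); u = 613.6·(-0.32547)/1.18615 + 322.0 = 153.6314, v = 884.1·(+0.04739)/1.18615 + 257.6 = 292.9205
M3: Pc = R·M3+t = (-0.50586, +0.08999, +1.30280); u = 613.6·(-0.50586)/1.30280 + 322.0 = 83.7457, v = 884.1·(+0.08999)/1.30280 + 257.6 = 318.6665

c0=(124.99, 449.55) c1=(196.45, 437.11) c2=(153.63, 292.92) c3=(83.75, 318.67)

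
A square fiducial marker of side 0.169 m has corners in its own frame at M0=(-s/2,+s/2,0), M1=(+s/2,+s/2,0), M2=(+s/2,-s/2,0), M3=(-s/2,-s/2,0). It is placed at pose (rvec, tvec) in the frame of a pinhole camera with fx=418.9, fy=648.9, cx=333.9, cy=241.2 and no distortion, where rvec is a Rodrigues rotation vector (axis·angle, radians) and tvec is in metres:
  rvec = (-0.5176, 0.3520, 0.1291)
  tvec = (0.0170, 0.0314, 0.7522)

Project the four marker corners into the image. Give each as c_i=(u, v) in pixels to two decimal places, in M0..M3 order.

c0=(289.19, 329.79) c1=(381.84, 342.92) c2=(396.34, 208.15) c3=(311.40, 206.28)

Intrinsics K: fx=418.9, fy=648.9, cx=333.9, cy=241.2
Marker side s = 0.169 m; corners in marker frame (Z=0):
  M0 = (-0.0845, +0.0845, 0)
  M1 = (+0.0845, +0.0845, 0)
  M2 = (+0.0845, -0.0845, 0)
  M3 = (-0.0845, -0.0845, 0)
rvec = (-0.5176, 0.3520, 0.1291), |rvec| = θ = 0.63912 rad = 36.619°
Rodrigues: sinθ=0.59649, 1−cosθ=0.19738; R = I + sinθ·[k]× + (1−cosθ)·[k]×²:
    [+0.93207 -0.20853 +0.29623]
    [+0.03245 +0.86249 +0.50503]
    [-0.36081 -0.46112 +0.81067]
t = (0.0170, 0.0314, 0.7522) m
M0: Pc = R·M0+t = (-0.07938, +0.10154, +0.74372); u = 418.9·(-0.07938)/0.74372 + 333.9 = 289.1890, v = 648.9·(+0.10154)/0.74372 + 241.2 = 329.7923
M1: Pc = R·M1+t = (+0.07814, +0.10702, +0.68275); u = 418.9·(+0.07814)/0.68275 + 333.9 = 381.8427, v = 648.9·(+0.10702)/0.68275 + 241.2 = 342.9168
M2: Pc = R·M2+t = (+0.11338, -0.03874, +0.76068); u = 418.9·(+0.11338)/0.76068 + 333.9 = 396.3382, v = 648.9·(-0.03874)/0.76068 + 241.2 = 208.1540
M3: Pc = R·M3+t = (-0.04414, -0.04422, +0.82165); u = 418.9·(-0.04414)/0.82165 + 333.9 = 311.3964, v = 648.9·(-0.04422)/0.82165 + 241.2 = 206.2754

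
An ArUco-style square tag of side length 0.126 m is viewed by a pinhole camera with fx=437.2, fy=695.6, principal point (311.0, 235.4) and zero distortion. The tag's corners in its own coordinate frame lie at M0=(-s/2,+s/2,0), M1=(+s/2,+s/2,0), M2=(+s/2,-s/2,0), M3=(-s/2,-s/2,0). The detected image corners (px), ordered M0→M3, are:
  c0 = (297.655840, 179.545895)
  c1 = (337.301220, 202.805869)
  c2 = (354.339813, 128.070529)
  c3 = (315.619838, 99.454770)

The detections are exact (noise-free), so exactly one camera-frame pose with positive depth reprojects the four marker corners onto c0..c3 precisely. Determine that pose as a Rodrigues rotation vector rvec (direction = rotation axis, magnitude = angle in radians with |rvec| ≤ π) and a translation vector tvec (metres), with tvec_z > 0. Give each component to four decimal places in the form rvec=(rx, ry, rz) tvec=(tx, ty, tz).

Intrinsics K: fx=437.2, fy=695.6, cx=311.0, cy=235.4
Marker side s = 0.126 m; corners in marker frame (Z=0):
  M0 = (-0.0630, +0.0630, 0)
  M1 = (+0.0630, +0.0630, 0)
  M2 = (+0.0630, -0.0630, 0)
  M3 = (-0.0630, -0.0630, 0)
Detected image corners:
  c0 = (297.655840, 179.545895) px
  c1 = (337.301220, 202.805869) px
  c2 = (354.339813, 128.070529) px
  c3 = (315.619838, 99.454770) px
Planar DLT: solve 8×8 A·h = b for H (H[2,2]=1):
  H  [+484.61549 -122.37162 +326.85837]
  H  [+286.93807 +621.34501 +153.02674]
  H  [+0.53223 +0.05028 +1.00000]
B = K⁻¹H; ‖b₁‖=0.932716, ‖b₂‖=0.932716; λ = 2/(‖b₁‖+‖b₂‖) = 1.072137, sign → tz>0 ⇒ λ=+1.072137
r₁ = λ·B[:,0] = (+0.78250,+0.24915,+0.57063); r₂ = λ·B[:,1] = (-0.33844,+0.93944,+0.05391)
r₃ = r₁×r₂ = (-0.52264,-0.23531,+0.81944); SVD([r₁ r₂ r₃]) → R = UVᵀ:
  R  [+0.78250 -0.33844 -0.52264]
  R  [+0.24915 +0.93944 -0.23531]
  R  [+0.57063 +0.05391 +0.81944]
t = (+0.03889, -0.12696, +1.07214) m
tr R = 2.541380; θ = arccos((tr R − 1)/2) = 0.690873 rad = 39.584°
axis k = ((R−Rᵀ)₃₂, (R−Rᵀ)₁₃, (R−Rᵀ)₂₁) / (2 sinθ) = (+0.226944, -0.857854, +0.461067)
rvec = θ·k = (+0.156789, -0.592668, +0.318539)

rvec=(0.1568, -0.5927, 0.3185) tvec=(0.0389, -0.1270, 1.0721)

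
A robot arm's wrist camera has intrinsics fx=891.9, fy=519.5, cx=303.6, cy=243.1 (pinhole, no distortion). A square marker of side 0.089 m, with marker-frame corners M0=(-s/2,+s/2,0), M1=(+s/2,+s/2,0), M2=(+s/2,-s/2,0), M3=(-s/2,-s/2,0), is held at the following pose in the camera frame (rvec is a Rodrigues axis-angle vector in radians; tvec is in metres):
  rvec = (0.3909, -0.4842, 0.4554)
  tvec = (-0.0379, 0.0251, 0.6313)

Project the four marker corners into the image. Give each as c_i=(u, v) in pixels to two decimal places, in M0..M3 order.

c0=(166.21, 283.10) c1=(270.00, 302.64) c2=(330.72, 245.15) c3=(227.82, 220.40)

Intrinsics K: fx=891.9, fy=519.5, cx=303.6, cy=243.1
Marker side s = 0.089 m; corners in marker frame (Z=0):
  M0 = (-0.0445, +0.0445, 0)
  M1 = (+0.0445, +0.0445, 0)
  M2 = (+0.0445, -0.0445, 0)
  M3 = (-0.0445, -0.0445, 0)
rvec = (0.3909, -0.4842, 0.4554), |rvec| = θ = 0.77113 rad = 44.182°
Rodrigues: sinθ=0.69695, 1−cosθ=0.28288; R = I + sinθ·[k]× + (1−cosθ)·[k]×²:
    [+0.78981 -0.50163 -0.35294]
    [+0.32155 +0.82865 -0.45819]
    [+0.52230 +0.24840 +0.81578]
t = (-0.0379, 0.0251, 0.6313) m
M0: Pc = R·M0+t = (-0.09537, +0.04767, +0.61911); u = 891.9·(-0.09537)/0.61911 + 303.6 = 166.2099, v = 519.5·(+0.04767)/0.61911 + 243.1 = 283.0969
M1: Pc = R·M1+t = (-0.02508, +0.07628, +0.66560); u = 891.9·(-0.02508)/0.66560 + 303.6 = 269.9984, v = 519.5·(+0.07628)/0.66560 + 243.1 = 302.6400
M2: Pc = R·M2+t = (+0.01957, +0.00253, +0.64349); u = 891.9·(+0.01957)/0.64349 + 303.6 = 330.7236, v = 519.5·(+0.00253)/0.64349 + 243.1 = 245.1457
M3: Pc = R·M3+t = (-0.05072, -0.02608, +0.59700); u = 891.9·(-0.05072)/0.59700 + 303.6 = 227.8201, v = 519.5·(-0.02608)/0.59700 + 243.1 = 220.4022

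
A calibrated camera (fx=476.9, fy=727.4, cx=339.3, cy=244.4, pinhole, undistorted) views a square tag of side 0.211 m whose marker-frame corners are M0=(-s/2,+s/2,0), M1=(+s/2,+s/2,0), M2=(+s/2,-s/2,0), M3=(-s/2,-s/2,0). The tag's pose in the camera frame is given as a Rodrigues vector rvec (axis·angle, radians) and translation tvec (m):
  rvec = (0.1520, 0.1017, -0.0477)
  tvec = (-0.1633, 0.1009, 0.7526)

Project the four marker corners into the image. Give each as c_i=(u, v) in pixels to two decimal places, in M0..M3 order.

c0=(178.78, 439.71) c1=(306.14, 437.36) c2=(297.07, 236.93) c3=(164.63, 245.30)

Intrinsics K: fx=476.9, fy=727.4, cx=339.3, cy=244.4
Marker side s = 0.211 m; corners in marker frame (Z=0):
  M0 = (-0.1055, +0.1055, 0)
  M1 = (+0.1055, +0.1055, 0)
  M2 = (+0.1055, -0.1055, 0)
  M3 = (-0.1055, -0.1055, 0)
rvec = (0.1520, 0.1017, -0.0477), |rvec| = θ = 0.18900 rad = 10.829°
Rodrigues: sinθ=0.18788, 1−cosθ=0.01781; R = I + sinθ·[k]× + (1−cosθ)·[k]×²:
    [+0.99371 +0.05512 +0.09748]
    [-0.03971 +0.98735 -0.15351]
    [-0.10471 +0.14868 +0.98333]
t = (-0.1633, 0.1009, 0.7526) m
M0: Pc = R·M0+t = (-0.26232, +0.20925, +0.77933); u = 476.9·(-0.26232)/0.77933 + 339.3 = 178.7769, v = 727.4·(+0.20925)/0.77933 + 244.4 = 439.7105
M1: Pc = R·M1+t = (-0.05265, +0.20088, +0.75724); u = 476.9·(-0.05265)/0.75724 + 339.3 = 306.1428, v = 727.4·(+0.20088)/0.75724 + 244.4 = 437.3604
M2: Pc = R·M2+t = (-0.06428, -0.00745, +0.72587); u = 476.9·(-0.06428)/0.72587 + 339.3 = 297.0682, v = 727.4·(-0.00745)/0.72587 + 244.4 = 236.9296
M3: Pc = R·M3+t = (-0.27395, +0.00092, +0.74796); u = 476.9·(-0.27395)/0.74796 + 339.3 = 164.6284, v = 727.4·(+0.00092)/0.74796 + 244.4 = 245.2988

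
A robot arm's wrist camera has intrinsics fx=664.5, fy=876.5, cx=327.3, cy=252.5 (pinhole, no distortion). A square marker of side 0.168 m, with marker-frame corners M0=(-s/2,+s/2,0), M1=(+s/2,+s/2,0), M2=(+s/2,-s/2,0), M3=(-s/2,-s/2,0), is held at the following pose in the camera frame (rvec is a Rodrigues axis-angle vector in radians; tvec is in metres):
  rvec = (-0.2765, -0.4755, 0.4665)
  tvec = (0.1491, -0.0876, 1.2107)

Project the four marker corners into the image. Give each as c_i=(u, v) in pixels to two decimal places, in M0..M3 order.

c0=(357.57, 209.34) c1=(428.56, 271.11) c2=(455.71, 170.78) c3=(389.67, 106.88)

Intrinsics K: fx=664.5, fy=876.5, cx=327.3, cy=252.5
Marker side s = 0.168 m; corners in marker frame (Z=0):
  M0 = (-0.0840, +0.0840, 0)
  M1 = (+0.0840, +0.0840, 0)
  M2 = (+0.0840, -0.0840, 0)
  M3 = (-0.0840, -0.0840, 0)
rvec = (-0.2765, -0.4755, 0.4665), |rvec| = θ = 0.72123 rad = 41.324°
Rodrigues: sinθ=0.66031, 1−cosθ=0.24901; R = I + sinθ·[k]× + (1−cosθ)·[k]×²:
    [+0.78759 -0.36416 -0.49708]
    [+0.49003 +0.85923 +0.14696]
    [+0.37359 -0.35933 +0.85517]
t = (0.1491, -0.0876, 1.2107) m
M0: Pc = R·M0+t = (+0.05235, -0.05659, +1.14913); u = 664.5·(+0.05235)/1.14913 + 327.3 = 357.5738, v = 876.5·(-0.05659)/1.14913 + 252.5 = 209.3379
M1: Pc = R·M1+t = (+0.18467, +0.02574, +1.21190); u = 664.5·(+0.18467)/1.21190 + 327.3 = 428.5562, v = 876.5·(+0.02574)/1.21190 + 252.5 = 271.1148
M2: Pc = R·M2+t = (+0.24585, -0.11861, +1.27227); u = 664.5·(+0.24585)/1.27227 + 327.3 = 455.7050, v = 876.5·(-0.11861)/1.27227 + 252.5 = 170.7846
M3: Pc = R·M3+t = (+0.11353, -0.20094, +1.20950); u = 664.5·(+0.11353)/1.20950 + 327.3 = 389.6742, v = 876.5·(-0.20094)/1.20950 + 252.5 = 106.8847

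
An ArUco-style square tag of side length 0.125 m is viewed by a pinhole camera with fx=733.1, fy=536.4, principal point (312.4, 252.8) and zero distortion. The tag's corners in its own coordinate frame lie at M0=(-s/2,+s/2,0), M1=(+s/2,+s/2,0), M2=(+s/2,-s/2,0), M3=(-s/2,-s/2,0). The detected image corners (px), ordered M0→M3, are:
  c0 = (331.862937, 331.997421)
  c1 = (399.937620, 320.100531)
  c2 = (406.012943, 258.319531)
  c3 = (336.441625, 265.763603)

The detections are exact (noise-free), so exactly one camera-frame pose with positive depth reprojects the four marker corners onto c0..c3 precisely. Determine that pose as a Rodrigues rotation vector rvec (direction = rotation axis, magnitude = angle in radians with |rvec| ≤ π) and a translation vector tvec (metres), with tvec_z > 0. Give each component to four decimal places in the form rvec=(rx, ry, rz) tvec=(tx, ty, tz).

Intrinsics K: fx=733.1, fy=536.4, cx=312.4, cy=252.8
Marker side s = 0.125 m; corners in marker frame (Z=0):
  M0 = (-0.0625, +0.0625, 0)
  M1 = (+0.0625, +0.0625, 0)
  M2 = (+0.0625, -0.0625, 0)
  M3 = (-0.0625, -0.0625, 0)
Detected image corners:
  c0 = (331.862937, 331.997421) px
  c1 = (399.937620, 320.100531) px
  c2 = (406.012943, 258.319531) px
  c3 = (336.441625, 265.763603) px
Planar DLT: solve 8×8 A·h = b for H (H[2,2]=1):
  H  [+767.85052 +38.10516 +369.79554]
  H  [+95.79546 +575.97932 +294.30634]
  H  [+0.58972 +0.21961 +1.00000]
B = K⁻¹H; ‖b₁‖=0.995698, ‖b₂‖=0.995698; λ = 2/(‖b₁‖+‖b₂‖) = 1.004321, sign → tz>0 ⇒ λ=+1.004321
r₁ = λ·B[:,0] = (+0.79954,-0.09977,+0.59227); r₂ = λ·B[:,1] = (-0.04179,+0.97448,+0.22056)
r₃ = r₁×r₂ = (-0.59915,-0.20110,+0.77497); SVD([r₁ r₂ r₃]) → R = UVᵀ:
  R  [+0.79954 -0.04179 -0.59915]
  R  [-0.09977 +0.97448 -0.20110]
  R  [+0.59227 +0.22056 +0.77497]
t = (+0.07863, +0.07771, +1.00432) m
tr R = 2.548986; θ = arccos((tr R − 1)/2) = 0.684883 rad = 39.241°
axis k = ((R−Rᵀ)₃₂, (R−Rᵀ)₁₃, (R−Rᵀ)₂₁) / (2 sinθ) = (+0.333286, -0.941711, -0.045829)
rvec = θ·k = (+0.228262, -0.644962, -0.031387)

rvec=(0.2283, -0.6450, -0.0314) tvec=(0.0786, 0.0777, 1.0043)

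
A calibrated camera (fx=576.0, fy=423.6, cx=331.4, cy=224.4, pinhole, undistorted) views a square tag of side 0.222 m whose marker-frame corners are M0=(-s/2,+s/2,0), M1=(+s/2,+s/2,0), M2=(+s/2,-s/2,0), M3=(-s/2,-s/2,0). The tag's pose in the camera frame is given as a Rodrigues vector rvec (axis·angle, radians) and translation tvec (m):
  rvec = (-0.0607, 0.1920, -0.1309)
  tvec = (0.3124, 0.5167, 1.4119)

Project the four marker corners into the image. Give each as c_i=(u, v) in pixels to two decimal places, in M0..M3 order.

c0=(419.60, 415.19) c1=(512.20, 411.68) c2=(498.80, 343.01) c3=(407.62, 348.45)

Intrinsics K: fx=576.0, fy=423.6, cx=331.4, cy=224.4
Marker side s = 0.222 m; corners in marker frame (Z=0):
  M0 = (-0.1110, +0.1110, 0)
  M1 = (+0.1110, +0.1110, 0)
  M2 = (+0.1110, -0.1110, 0)
  M3 = (-0.1110, -0.1110, 0)
rvec = (-0.0607, 0.1920, -0.1309), |rvec| = θ = 0.24017 rad = 13.761°
Rodrigues: sinθ=0.23787, 1−cosθ=0.02870; R = I + sinθ·[k]× + (1−cosθ)·[k]×²:
    [+0.97313 +0.12385 +0.19411]
    [-0.13544 +0.98964 +0.04761]
    [-0.18621 -0.07262 +0.97982]
t = (0.3124, 0.5167, 1.4119) m
M0: Pc = R·M0+t = (+0.21813, +0.64158, +1.42451); u = 576.0·(+0.21813)/1.42451 + 331.4 = 419.6007, v = 423.6·(+0.64158)/1.42451 + 224.4 = 415.1853
M1: Pc = R·M1+t = (+0.43416, +0.61152, +1.38317); u = 576.0·(+0.43416)/1.38317 + 331.4 = 512.2011, v = 423.6·(+0.61152)/1.38317 + 224.4 = 411.6786
M2: Pc = R·M2+t = (+0.40667, +0.39182, +1.39929); u = 576.0·(+0.40667)/1.39929 + 331.4 = 498.8005, v = 423.6·(+0.39182)/1.39929 + 224.4 = 343.0122
M3: Pc = R·M3+t = (+0.19064, +0.42188, +1.44063); u = 576.0·(+0.19064)/1.44063 + 331.4 = 407.6209, v = 423.6·(+0.42188)/1.44063 + 224.4 = 348.4500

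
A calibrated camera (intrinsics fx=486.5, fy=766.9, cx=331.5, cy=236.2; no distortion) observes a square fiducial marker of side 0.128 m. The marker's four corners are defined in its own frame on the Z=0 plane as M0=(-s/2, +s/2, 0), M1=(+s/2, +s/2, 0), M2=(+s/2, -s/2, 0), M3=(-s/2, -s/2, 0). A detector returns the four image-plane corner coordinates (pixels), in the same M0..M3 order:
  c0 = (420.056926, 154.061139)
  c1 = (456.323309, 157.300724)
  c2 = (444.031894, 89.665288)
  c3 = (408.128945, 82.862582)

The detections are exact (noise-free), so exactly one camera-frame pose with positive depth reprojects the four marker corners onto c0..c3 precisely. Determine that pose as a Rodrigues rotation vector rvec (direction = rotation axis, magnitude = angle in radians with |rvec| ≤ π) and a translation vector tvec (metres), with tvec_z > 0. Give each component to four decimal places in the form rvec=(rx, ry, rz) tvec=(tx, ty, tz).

Intrinsics K: fx=486.5, fy=766.9, cx=331.5, cy=236.2
Marker side s = 0.128 m; corners in marker frame (Z=0):
  M0 = (-0.0640, +0.0640, 0)
  M1 = (+0.0640, +0.0640, 0)
  M2 = (+0.0640, -0.0640, 0)
  M3 = (-0.0640, -0.0640, 0)
Detected image corners:
  c0 = (420.056926, 154.061139) px
  c1 = (456.323309, 157.300724) px
  c2 = (444.031894, 89.665288) px
  c3 = (408.128945, 82.862582) px
Planar DLT: solve 8×8 A·h = b for H (H[2,2]=1):
  H  [+462.01386 +0.19480 +432.53188]
  H  [+89.84602 +515.50853 +120.55390]
  H  [+0.41682 -0.21857 +1.00000]
B = K⁻¹H; ‖b₁‖=0.785464, ‖b₂‖=0.785463; λ = 2/(‖b₁‖+‖b₂‖) = 1.273134, sign → tz>0 ⇒ λ=+1.273134
r₁ = λ·B[:,0] = (+0.84746,-0.01429,+0.53067); r₂ = λ·B[:,1] = (+0.19012,+0.94150,-0.27826)
r₃ = r₁×r₂ = (-0.49565,+0.33671,+0.80060); SVD([r₁ r₂ r₃]) → R = UVᵀ:
  R  [+0.84746 +0.19012 -0.49565]
  R  [-0.01429 +0.94150 +0.33671]
  R  [+0.53067 -0.27826 +0.80060]
t = (+0.26439, -0.19198, +1.27313) m
tr R = 2.589563; θ = arccos((tr R − 1)/2) = 0.652149 rad = 37.365°
axis k = ((R−Rᵀ)₃₂, (R−Rᵀ)₁₃, (R−Rᵀ)₂₁) / (2 sinθ) = (-0.506652, -0.845543, -0.168403)
rvec = θ·k = (-0.330413, -0.551420, -0.109824)

rvec=(-0.3304, -0.5514, -0.1098) tvec=(0.2644, -0.1920, 1.2731)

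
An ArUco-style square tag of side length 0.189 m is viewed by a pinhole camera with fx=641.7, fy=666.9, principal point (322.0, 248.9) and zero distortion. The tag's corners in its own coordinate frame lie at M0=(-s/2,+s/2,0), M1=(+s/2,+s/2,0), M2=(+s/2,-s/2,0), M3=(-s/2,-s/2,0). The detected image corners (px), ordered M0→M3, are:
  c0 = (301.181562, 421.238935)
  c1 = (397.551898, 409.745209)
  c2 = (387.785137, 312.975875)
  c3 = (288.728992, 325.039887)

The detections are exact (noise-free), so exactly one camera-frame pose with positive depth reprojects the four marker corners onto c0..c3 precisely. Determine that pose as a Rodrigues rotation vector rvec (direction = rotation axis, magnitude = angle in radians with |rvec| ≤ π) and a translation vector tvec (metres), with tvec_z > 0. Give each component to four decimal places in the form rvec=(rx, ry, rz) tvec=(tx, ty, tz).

Intrinsics K: fx=641.7, fy=666.9, cx=322.0, cy=248.9
Marker side s = 0.189 m; corners in marker frame (Z=0):
  M0 = (-0.0945, +0.0945, 0)
  M1 = (+0.0945, +0.0945, 0)
  M2 = (+0.0945, -0.0945, 0)
  M3 = (-0.0945, -0.0945, 0)
Detected image corners:
  c0 = (301.181562, 421.238935) px
  c1 = (397.551898, 409.745209) px
  c2 = (387.785137, 312.975875) px
  c3 = (288.728992, 325.039887) px
Planar DLT: solve 8×8 A·h = b for H (H[2,2]=1):
  H  [+512.31827 +109.31272 +343.82747]
  H  [-67.19796 +564.46311 +367.92732]
  H  [-0.01333 +0.14695 +1.00000]
B = K⁻¹H; ‖b₁‖=0.810855, ‖b₂‖=0.810855; λ = 2/(‖b₁‖+‖b₂‖) = 1.233266, sign → tz>0 ⇒ λ=+1.233266
r₁ = λ·B[:,0] = (+0.99286,-0.11813,-0.01644); r₂ = λ·B[:,1] = (+0.11915,+0.97620,+0.18123)
r₃ = r₁×r₂ = (-0.00536,-0.18189,+0.98330); SVD([r₁ r₂ r₃]) → R = UVᵀ:
  R  [+0.99286 +0.11915 -0.00536]
  R  [-0.11813 +0.97620 -0.18189]
  R  [-0.01644 +0.18123 +0.98330]
t = (+0.04195, +0.22011, +1.23327) m
tr R = 2.952363; θ = arccos((tr R − 1)/2) = 0.218694 rad = 12.530°
axis k = ((R−Rᵀ)₃₂, (R−Rᵀ)₁₃, (R−Rᵀ)₂₁) / (2 sinθ) = (+0.836851, +0.025556, -0.546833)
rvec = θ·k = (+0.183014, +0.005589, -0.119589)

rvec=(0.1830, 0.0056, -0.1196) tvec=(0.0419, 0.2201, 1.2333)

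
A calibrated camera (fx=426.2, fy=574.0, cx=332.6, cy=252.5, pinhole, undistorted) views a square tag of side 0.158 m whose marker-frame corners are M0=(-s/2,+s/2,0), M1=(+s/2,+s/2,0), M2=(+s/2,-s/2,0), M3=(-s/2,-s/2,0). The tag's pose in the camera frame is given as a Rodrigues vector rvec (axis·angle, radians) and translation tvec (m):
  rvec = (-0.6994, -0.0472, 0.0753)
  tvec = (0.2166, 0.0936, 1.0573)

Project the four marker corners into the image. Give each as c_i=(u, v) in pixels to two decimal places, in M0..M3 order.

c0=(389.29, 336.54) c1=(455.70, 343.95) c2=(447.64, 273.23) c3=(387.33, 266.31)

Intrinsics K: fx=426.2, fy=574.0, cx=332.6, cy=252.5
Marker side s = 0.158 m; corners in marker frame (Z=0):
  M0 = (-0.0790, +0.0790, 0)
  M1 = (+0.0790, +0.0790, 0)
  M2 = (+0.0790, -0.0790, 0)
  M3 = (-0.0790, -0.0790, 0)
rvec = (-0.6994, -0.0472, 0.0753), |rvec| = θ = 0.70502 rad = 40.395°
Rodrigues: sinθ=0.64805, 1−cosθ=0.23840; R = I + sinθ·[k]× + (1−cosθ)·[k]×²:
    [+0.99621 -0.05338 -0.06865]
    [+0.08505 +0.76266 +0.64118]
    [+0.01813 -0.64459 +0.76432]
t = (0.2166, 0.0936, 1.0573) m
M0: Pc = R·M0+t = (+0.13368, +0.14713, +1.00495); u = 426.2·(+0.13368)/1.00495 + 332.6 = 389.2949, v = 574.0·(+0.14713)/1.00495 + 252.5 = 336.5380
M1: Pc = R·M1+t = (+0.29108, +0.16057, +1.00781); u = 426.2·(+0.29108)/1.00781 + 332.6 = 455.6985, v = 574.0·(+0.16057)/1.00781 + 252.5 = 343.9526
M2: Pc = R·M2+t = (+0.29952, +0.04007, +1.10965); u = 426.2·(+0.29952)/1.10965 + 332.6 = 447.6399, v = 574.0·(+0.04007)/1.10965 + 252.5 = 273.2265
M3: Pc = R·M3+t = (+0.14212, +0.02663, +1.10679); u = 426.2·(+0.14212)/1.10679 + 332.6 = 387.3258, v = 574.0·(+0.02663)/1.10679 + 252.5 = 266.3111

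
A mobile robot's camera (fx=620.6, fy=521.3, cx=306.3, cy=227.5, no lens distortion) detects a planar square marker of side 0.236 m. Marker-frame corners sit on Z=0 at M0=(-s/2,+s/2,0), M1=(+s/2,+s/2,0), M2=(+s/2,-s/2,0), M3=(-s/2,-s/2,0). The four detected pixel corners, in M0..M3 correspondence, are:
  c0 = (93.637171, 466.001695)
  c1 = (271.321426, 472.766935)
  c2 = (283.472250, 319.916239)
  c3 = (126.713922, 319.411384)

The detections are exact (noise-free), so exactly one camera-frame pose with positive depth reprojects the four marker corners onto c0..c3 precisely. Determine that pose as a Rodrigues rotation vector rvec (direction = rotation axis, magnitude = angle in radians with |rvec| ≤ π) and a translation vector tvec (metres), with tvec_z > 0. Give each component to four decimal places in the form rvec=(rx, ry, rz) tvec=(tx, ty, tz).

Intrinsics K: fx=620.6, fy=521.3, cx=306.3, cy=227.5
Marker side s = 0.236 m; corners in marker frame (Z=0):
  M0 = (-0.1180, +0.1180, 0)
  M1 = (+0.1180, +0.1180, 0)
  M2 = (+0.1180, -0.1180, 0)
  M3 = (-0.1180, -0.1180, 0)
Detected image corners:
  c0 = (93.637171, 466.001695) px
  c1 = (271.321426, 472.766935) px
  c2 = (283.472250, 319.916239) px
  c3 = (126.713922, 319.411384) px
Planar DLT: solve 8×8 A·h = b for H (H[2,2]=1):
  H  [+673.93943 -203.72478 +192.90749]
  H  [-50.07127 +416.21869 +389.60934]
  H  [-0.16377 -0.55240 +1.00000]
B = K⁻¹H; ‖b₁‖=1.178469, ‖b₂‖=1.178469; λ = 2/(‖b₁‖+‖b₂‖) = 0.848559, sign → tz>0 ⇒ λ=+0.848559
r₁ = λ·B[:,0] = (+0.99008,-0.02086,-0.13896); r₂ = λ·B[:,1] = (-0.04721,+0.88207,-0.46874)
r₃ = r₁×r₂ = (+0.13235,+0.47065,+0.87234); SVD([r₁ r₂ r₃]) → R = UVᵀ:
  R  [+0.99008 -0.04721 +0.13235]
  R  [-0.02086 +0.88207 +0.47065]
  R  [-0.13896 -0.46874 +0.87234]
t = (-0.15504, +0.26388, +0.84856) m
tr R = 2.744487; θ = arccos((tr R − 1)/2) = 0.511025 rad = 29.280°
axis k = ((R−Rᵀ)₃₂, (R−Rᵀ)₁₃, (R−Rᵀ)₂₁) / (2 sinθ) = (-0.960382, +0.277382, +0.026937)
rvec = θ·k = (-0.490780, +0.141749, +0.013765)

rvec=(-0.4908, 0.1417, 0.0138) tvec=(-0.1550, 0.2639, 0.8486)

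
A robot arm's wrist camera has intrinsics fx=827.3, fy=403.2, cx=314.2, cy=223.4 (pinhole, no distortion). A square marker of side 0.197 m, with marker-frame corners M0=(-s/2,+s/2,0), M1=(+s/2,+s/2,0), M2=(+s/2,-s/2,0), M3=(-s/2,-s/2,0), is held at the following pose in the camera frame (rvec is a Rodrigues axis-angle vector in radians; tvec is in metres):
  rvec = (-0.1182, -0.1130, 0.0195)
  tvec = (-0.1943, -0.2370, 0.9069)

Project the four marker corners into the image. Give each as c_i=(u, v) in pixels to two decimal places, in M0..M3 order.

c0=(39.68, 158.75) c1=(225.00, 162.60) c2=(229.48, 79.30) c3=(49.05, 73.53)

Intrinsics K: fx=827.3, fy=403.2, cx=314.2, cy=223.4
Marker side s = 0.197 m; corners in marker frame (Z=0):
  M0 = (-0.0985, +0.0985, 0)
  M1 = (+0.0985, +0.0985, 0)
  M2 = (+0.0985, -0.0985, 0)
  M3 = (-0.0985, -0.0985, 0)
rvec = (-0.1182, -0.1130, 0.0195), |rvec| = θ = 0.16468 rad = 9.436°
Rodrigues: sinθ=0.16394, 1−cosθ=0.01353; R = I + sinθ·[k]× + (1−cosθ)·[k]×²:
    [+0.99344 -0.01275 -0.11364]
    [+0.02608 +0.99284 +0.11657]
    [+0.11134 -0.11877 +0.98666]
t = (-0.1943, -0.2370, 0.9069) m
M0: Pc = R·M0+t = (-0.29341, -0.14177, +0.88423); u = 827.3·(-0.29341)/0.88423 + 314.2 = 39.6826, v = 403.2·(-0.14177)/0.88423 + 223.4 = 158.7530
M1: Pc = R·M1+t = (-0.09770, -0.13664, +0.90617); u = 827.3·(-0.09770)/0.90617 + 314.2 = 225.0016, v = 403.2·(-0.13664)/0.90617 + 223.4 = 162.6034
M2: Pc = R·M2+t = (-0.09519, -0.33223, +0.92957); u = 827.3·(-0.09519)/0.92957 + 314.2 = 229.4819, v = 403.2·(-0.33223)/0.92957 + 223.4 = 79.2965
M3: Pc = R·M3+t = (-0.29090, -0.33736, +0.90763); u = 827.3·(-0.29090)/0.90763 + 314.2 = 49.0483, v = 403.2·(-0.33736)/0.90763 + 223.4 = 73.5321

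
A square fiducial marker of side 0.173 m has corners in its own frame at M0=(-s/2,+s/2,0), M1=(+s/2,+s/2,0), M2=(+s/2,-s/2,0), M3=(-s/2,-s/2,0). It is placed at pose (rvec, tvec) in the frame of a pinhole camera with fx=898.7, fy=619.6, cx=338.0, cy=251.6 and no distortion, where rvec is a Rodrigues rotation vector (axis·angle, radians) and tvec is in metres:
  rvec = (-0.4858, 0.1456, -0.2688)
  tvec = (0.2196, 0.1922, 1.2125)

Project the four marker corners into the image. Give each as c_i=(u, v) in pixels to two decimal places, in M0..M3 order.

Intrinsics K: fx=898.7, fy=619.6, cx=338.0, cy=251.6
Marker side s = 0.173 m; corners in marker frame (Z=0):
  M0 = (-0.0865, +0.0865, 0)
  M1 = (+0.0865, +0.0865, 0)
  M2 = (+0.0865, -0.0865, 0)
  M3 = (-0.0865, -0.0865, 0)
rvec = (-0.4858, 0.1456, -0.2688), |rvec| = θ = 0.57398 rad = 32.887°
Rodrigues: sinθ=0.54298, 1−cosθ=0.16025; R = I + sinθ·[k]× + (1−cosθ)·[k]×²:
    [+0.95454 +0.21988 +0.20125]
    [-0.28869 +0.85006 +0.44052]
    [-0.07422 -0.47860 +0.87489]
t = (0.2196, 0.1922, 1.2125) m
M0: Pc = R·M0+t = (+0.15605, +0.29070, +1.17752); u = 898.7·(+0.15605)/1.17752 + 338.0 = 457.1005, v = 619.6·(+0.29070)/1.17752 + 251.6 = 404.5643
M1: Pc = R·M1+t = (+0.32119, +0.24076, +1.16468); u = 898.7·(+0.32119)/1.16468 + 338.0 = 585.8368, v = 619.6·(+0.24076)/1.16468 + 251.6 = 379.6814
M2: Pc = R·M2+t = (+0.28315, +0.09370, +1.24748); u = 898.7·(+0.28315)/1.24748 + 338.0 = 541.9840, v = 619.6·(+0.09370)/1.24748 + 251.6 = 298.1383
M3: Pc = R·M3+t = (+0.11801, +0.14364, +1.26032); u = 898.7·(+0.11801)/1.26032 + 338.0 = 422.1518, v = 619.6·(+0.14364)/1.26032 + 251.6 = 322.2173

c0=(457.10, 404.56) c1=(585.84, 379.68) c2=(541.98, 298.14) c3=(422.15, 322.22)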